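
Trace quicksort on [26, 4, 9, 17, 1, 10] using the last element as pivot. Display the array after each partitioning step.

Partition 1: pivot=10 at index 3 -> [4, 9, 1, 10, 26, 17]
Partition 2: pivot=1 at index 0 -> [1, 9, 4, 10, 26, 17]
Partition 3: pivot=4 at index 1 -> [1, 4, 9, 10, 26, 17]
Partition 4: pivot=17 at index 4 -> [1, 4, 9, 10, 17, 26]


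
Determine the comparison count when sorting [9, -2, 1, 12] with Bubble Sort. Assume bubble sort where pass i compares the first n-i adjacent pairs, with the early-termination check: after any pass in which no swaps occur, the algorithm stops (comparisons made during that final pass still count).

Pass 1: compare adjacent pairs (0,1)..(2,3) = 3 comparison(s), 2 swap(s) -> [-2, 1, 9, 12]
Pass 2: compare adjacent pairs (0,1)..(1,2) = 2 comparison(s), 0 swap(s) -> [-2, 1, 9, 12]
No swaps in this pass, so bubble sort stops here.
Total comparisons: 3 + 2 = 5


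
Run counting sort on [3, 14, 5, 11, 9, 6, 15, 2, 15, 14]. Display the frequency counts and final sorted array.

Count array: [0, 0, 1, 1, 0, 1, 1, 0, 0, 1, 0, 1, 0, 0, 2, 2]
(count[i] = number of elements equal to i)
Cumulative count: [0, 0, 1, 2, 2, 3, 4, 4, 4, 5, 5, 6, 6, 6, 8, 10]
Sorted: [2, 3, 5, 6, 9, 11, 14, 14, 15, 15]


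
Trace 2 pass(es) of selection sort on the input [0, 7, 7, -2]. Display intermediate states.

Pass 1: Select minimum -2 at index 3, swap -> [-2, 7, 7, 0]
Pass 2: Select minimum 0 at index 3, swap -> [-2, 0, 7, 7]


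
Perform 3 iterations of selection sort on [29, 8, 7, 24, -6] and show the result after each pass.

Pass 1: Select minimum -6 at index 4, swap -> [-6, 8, 7, 24, 29]
Pass 2: Select minimum 7 at index 2, swap -> [-6, 7, 8, 24, 29]
Pass 3: Select minimum 8 at index 2, swap -> [-6, 7, 8, 24, 29]


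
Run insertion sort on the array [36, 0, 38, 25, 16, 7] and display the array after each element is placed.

First element 36 is already 'sorted'
Insert 0: shifted 1 elements -> [0, 36, 38, 25, 16, 7]
Insert 38: shifted 0 elements -> [0, 36, 38, 25, 16, 7]
Insert 25: shifted 2 elements -> [0, 25, 36, 38, 16, 7]
Insert 16: shifted 3 elements -> [0, 16, 25, 36, 38, 7]
Insert 7: shifted 4 elements -> [0, 7, 16, 25, 36, 38]


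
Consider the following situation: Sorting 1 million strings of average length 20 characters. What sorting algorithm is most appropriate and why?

Best choice: MSD radix sort or Mergesort
Reason: MSD radix sort is a non-comparison sort that buckets the strings by successive character positions, running in time proportional to the total number of characters examined rather than O(n log n) string comparisons; mergesort is a stable O(n log n)-comparison alternative that works for arbitrary variable-length keys


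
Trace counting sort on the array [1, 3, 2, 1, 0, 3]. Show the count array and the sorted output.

Count array: [1, 2, 1, 2]
(count[i] = number of elements equal to i)
Cumulative count: [1, 3, 4, 6]
Sorted: [0, 1, 1, 2, 3, 3]


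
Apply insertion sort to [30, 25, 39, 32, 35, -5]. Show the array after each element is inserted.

First element 30 is already 'sorted'
Insert 25: shifted 1 elements -> [25, 30, 39, 32, 35, -5]
Insert 39: shifted 0 elements -> [25, 30, 39, 32, 35, -5]
Insert 32: shifted 1 elements -> [25, 30, 32, 39, 35, -5]
Insert 35: shifted 1 elements -> [25, 30, 32, 35, 39, -5]
Insert -5: shifted 5 elements -> [-5, 25, 30, 32, 35, 39]


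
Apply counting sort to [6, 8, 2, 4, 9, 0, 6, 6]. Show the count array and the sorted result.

Count array: [1, 0, 1, 0, 1, 0, 3, 0, 1, 1]
(count[i] = number of elements equal to i)
Cumulative count: [1, 1, 2, 2, 3, 3, 6, 6, 7, 8]
Sorted: [0, 2, 4, 6, 6, 6, 8, 9]


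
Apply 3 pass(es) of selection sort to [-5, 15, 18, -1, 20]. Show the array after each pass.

Pass 1: Select minimum -5 at index 0, swap -> [-5, 15, 18, -1, 20]
Pass 2: Select minimum -1 at index 3, swap -> [-5, -1, 18, 15, 20]
Pass 3: Select minimum 15 at index 3, swap -> [-5, -1, 15, 18, 20]


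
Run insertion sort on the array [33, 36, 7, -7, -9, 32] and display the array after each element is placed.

First element 33 is already 'sorted'
Insert 36: shifted 0 elements -> [33, 36, 7, -7, -9, 32]
Insert 7: shifted 2 elements -> [7, 33, 36, -7, -9, 32]
Insert -7: shifted 3 elements -> [-7, 7, 33, 36, -9, 32]
Insert -9: shifted 4 elements -> [-9, -7, 7, 33, 36, 32]
Insert 32: shifted 2 elements -> [-9, -7, 7, 32, 33, 36]


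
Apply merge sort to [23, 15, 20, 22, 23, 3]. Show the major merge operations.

Divide and conquer:
  Merge [15] + [20] -> [15, 20]
  Merge [23] + [15, 20] -> [15, 20, 23]
  Merge [23] + [3] -> [3, 23]
  Merge [22] + [3, 23] -> [3, 22, 23]
  Merge [15, 20, 23] + [3, 22, 23] -> [3, 15, 20, 22, 23, 23]


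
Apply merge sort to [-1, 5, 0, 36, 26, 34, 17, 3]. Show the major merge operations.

Divide and conquer:
  Merge [-1] + [5] -> [-1, 5]
  Merge [0] + [36] -> [0, 36]
  Merge [-1, 5] + [0, 36] -> [-1, 0, 5, 36]
  Merge [26] + [34] -> [26, 34]
  Merge [17] + [3] -> [3, 17]
  Merge [26, 34] + [3, 17] -> [3, 17, 26, 34]
  Merge [-1, 0, 5, 36] + [3, 17, 26, 34] -> [-1, 0, 3, 5, 17, 26, 34, 36]


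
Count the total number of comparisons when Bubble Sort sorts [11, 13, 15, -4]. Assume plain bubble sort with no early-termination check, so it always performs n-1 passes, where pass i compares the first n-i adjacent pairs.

Pass 1: compare adjacent pairs (0,1)..(2,3) = 3 comparison(s), 1 swap(s) -> [11, 13, -4, 15]
Pass 2: compare adjacent pairs (0,1)..(1,2) = 2 comparison(s), 1 swap(s) -> [11, -4, 13, 15]
Pass 3: compare adjacent pairs (0,1)..(0,1) = 1 comparison(s), 1 swap(s) -> [-4, 11, 13, 15]
Total comparisons: 3 + 2 + 1 = 6


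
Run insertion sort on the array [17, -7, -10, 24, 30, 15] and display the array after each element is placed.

First element 17 is already 'sorted'
Insert -7: shifted 1 elements -> [-7, 17, -10, 24, 30, 15]
Insert -10: shifted 2 elements -> [-10, -7, 17, 24, 30, 15]
Insert 24: shifted 0 elements -> [-10, -7, 17, 24, 30, 15]
Insert 30: shifted 0 elements -> [-10, -7, 17, 24, 30, 15]
Insert 15: shifted 3 elements -> [-10, -7, 15, 17, 24, 30]


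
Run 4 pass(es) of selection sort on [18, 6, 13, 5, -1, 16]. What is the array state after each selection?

Pass 1: Select minimum -1 at index 4, swap -> [-1, 6, 13, 5, 18, 16]
Pass 2: Select minimum 5 at index 3, swap -> [-1, 5, 13, 6, 18, 16]
Pass 3: Select minimum 6 at index 3, swap -> [-1, 5, 6, 13, 18, 16]
Pass 4: Select minimum 13 at index 3, swap -> [-1, 5, 6, 13, 18, 16]


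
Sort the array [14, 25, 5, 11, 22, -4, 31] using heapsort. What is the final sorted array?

Build heap: [31, 25, 14, 11, 22, -4, 5]
Extract 31: [25, 22, 14, 11, 5, -4, 31]
Extract 25: [22, 11, 14, -4, 5, 25, 31]
Extract 22: [14, 11, 5, -4, 22, 25, 31]
Extract 14: [11, -4, 5, 14, 22, 25, 31]
Extract 11: [5, -4, 11, 14, 22, 25, 31]
Extract 5: [-4, 5, 11, 14, 22, 25, 31]


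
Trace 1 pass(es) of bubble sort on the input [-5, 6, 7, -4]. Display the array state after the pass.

After pass 1: [-5, 6, -4, 7] (1 swaps)
Total swaps: 1


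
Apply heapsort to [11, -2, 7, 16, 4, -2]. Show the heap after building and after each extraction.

Build heap: [16, 11, 7, -2, 4, -2]
Extract 16: [11, 4, 7, -2, -2, 16]
Extract 11: [7, 4, -2, -2, 11, 16]
Extract 7: [4, -2, -2, 7, 11, 16]
Extract 4: [-2, -2, 4, 7, 11, 16]
Extract -2: [-2, -2, 4, 7, 11, 16]


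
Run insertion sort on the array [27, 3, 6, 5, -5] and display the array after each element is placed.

First element 27 is already 'sorted'
Insert 3: shifted 1 elements -> [3, 27, 6, 5, -5]
Insert 6: shifted 1 elements -> [3, 6, 27, 5, -5]
Insert 5: shifted 2 elements -> [3, 5, 6, 27, -5]
Insert -5: shifted 4 elements -> [-5, 3, 5, 6, 27]


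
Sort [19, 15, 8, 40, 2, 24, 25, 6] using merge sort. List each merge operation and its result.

Divide and conquer:
  Merge [19] + [15] -> [15, 19]
  Merge [8] + [40] -> [8, 40]
  Merge [15, 19] + [8, 40] -> [8, 15, 19, 40]
  Merge [2] + [24] -> [2, 24]
  Merge [25] + [6] -> [6, 25]
  Merge [2, 24] + [6, 25] -> [2, 6, 24, 25]
  Merge [8, 15, 19, 40] + [2, 6, 24, 25] -> [2, 6, 8, 15, 19, 24, 25, 40]


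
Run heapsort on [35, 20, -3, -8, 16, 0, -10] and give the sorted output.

Build heap: [35, 20, 0, -8, 16, -3, -10]
Extract 35: [20, 16, 0, -8, -10, -3, 35]
Extract 20: [16, -3, 0, -8, -10, 20, 35]
Extract 16: [0, -3, -10, -8, 16, 20, 35]
Extract 0: [-3, -8, -10, 0, 16, 20, 35]
Extract -3: [-8, -10, -3, 0, 16, 20, 35]
Extract -8: [-10, -8, -3, 0, 16, 20, 35]


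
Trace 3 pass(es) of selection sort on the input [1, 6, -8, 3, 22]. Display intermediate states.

Pass 1: Select minimum -8 at index 2, swap -> [-8, 6, 1, 3, 22]
Pass 2: Select minimum 1 at index 2, swap -> [-8, 1, 6, 3, 22]
Pass 3: Select minimum 3 at index 3, swap -> [-8, 1, 3, 6, 22]


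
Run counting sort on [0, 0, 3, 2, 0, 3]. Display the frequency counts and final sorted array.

Count array: [3, 0, 1, 2]
(count[i] = number of elements equal to i)
Cumulative count: [3, 3, 4, 6]
Sorted: [0, 0, 0, 2, 3, 3]


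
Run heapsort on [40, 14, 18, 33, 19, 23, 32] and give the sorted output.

Build heap: [40, 33, 32, 14, 19, 23, 18]
Extract 40: [33, 19, 32, 14, 18, 23, 40]
Extract 33: [32, 19, 23, 14, 18, 33, 40]
Extract 32: [23, 19, 18, 14, 32, 33, 40]
Extract 23: [19, 14, 18, 23, 32, 33, 40]
Extract 19: [18, 14, 19, 23, 32, 33, 40]
Extract 18: [14, 18, 19, 23, 32, 33, 40]


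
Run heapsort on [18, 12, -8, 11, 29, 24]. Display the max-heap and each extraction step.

Build heap: [29, 18, 24, 11, 12, -8]
Extract 29: [24, 18, -8, 11, 12, 29]
Extract 24: [18, 12, -8, 11, 24, 29]
Extract 18: [12, 11, -8, 18, 24, 29]
Extract 12: [11, -8, 12, 18, 24, 29]
Extract 11: [-8, 11, 12, 18, 24, 29]


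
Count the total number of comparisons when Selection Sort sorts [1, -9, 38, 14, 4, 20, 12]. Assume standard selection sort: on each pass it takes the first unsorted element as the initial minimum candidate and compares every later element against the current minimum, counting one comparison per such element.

Pass 1: scan indices 1..6 for the minimum = 6 comparison(s); min is -9, place at index 0 -> [-9, 1, 38, 14, 4, 20, 12]
Pass 2: scan indices 2..6 for the minimum = 5 comparison(s); min is 1, place at index 1 -> [-9, 1, 38, 14, 4, 20, 12]
Pass 3: scan indices 3..6 for the minimum = 4 comparison(s); min is 4, place at index 2 -> [-9, 1, 4, 14, 38, 20, 12]
Pass 4: scan indices 4..6 for the minimum = 3 comparison(s); min is 12, place at index 3 -> [-9, 1, 4, 12, 38, 20, 14]
Pass 5: scan indices 5..6 for the minimum = 2 comparison(s); min is 14, place at index 4 -> [-9, 1, 4, 12, 14, 20, 38]
Pass 6: scan indices 6..6 for the minimum = 1 comparison(s); min is 20, place at index 5 -> [-9, 1, 4, 12, 14, 20, 38]
Selection sort always scans the whole unsorted suffix, so the count is (n-1) + (n-2) + ... + 1 = n(n-1)/2 = 7*6/2 = 21 regardless of the input order.
Total comparisons: 6 + 5 + 4 + 3 + 2 + 1 = 21


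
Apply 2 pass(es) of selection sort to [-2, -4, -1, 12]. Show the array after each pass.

Pass 1: Select minimum -4 at index 1, swap -> [-4, -2, -1, 12]
Pass 2: Select minimum -2 at index 1, swap -> [-4, -2, -1, 12]


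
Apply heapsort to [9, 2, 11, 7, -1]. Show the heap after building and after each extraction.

Build heap: [11, 7, 9, 2, -1]
Extract 11: [9, 7, -1, 2, 11]
Extract 9: [7, 2, -1, 9, 11]
Extract 7: [2, -1, 7, 9, 11]
Extract 2: [-1, 2, 7, 9, 11]


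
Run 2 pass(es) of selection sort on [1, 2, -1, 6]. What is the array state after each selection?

Pass 1: Select minimum -1 at index 2, swap -> [-1, 2, 1, 6]
Pass 2: Select minimum 1 at index 2, swap -> [-1, 1, 2, 6]


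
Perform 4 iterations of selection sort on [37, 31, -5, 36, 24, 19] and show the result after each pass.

Pass 1: Select minimum -5 at index 2, swap -> [-5, 31, 37, 36, 24, 19]
Pass 2: Select minimum 19 at index 5, swap -> [-5, 19, 37, 36, 24, 31]
Pass 3: Select minimum 24 at index 4, swap -> [-5, 19, 24, 36, 37, 31]
Pass 4: Select minimum 31 at index 5, swap -> [-5, 19, 24, 31, 37, 36]


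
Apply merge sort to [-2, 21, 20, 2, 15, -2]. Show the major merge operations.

Divide and conquer:
  Merge [21] + [20] -> [20, 21]
  Merge [-2] + [20, 21] -> [-2, 20, 21]
  Merge [15] + [-2] -> [-2, 15]
  Merge [2] + [-2, 15] -> [-2, 2, 15]
  Merge [-2, 20, 21] + [-2, 2, 15] -> [-2, -2, 2, 15, 20, 21]


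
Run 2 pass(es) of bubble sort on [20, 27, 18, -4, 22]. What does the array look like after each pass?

After pass 1: [20, 18, -4, 22, 27] (3 swaps)
After pass 2: [18, -4, 20, 22, 27] (2 swaps)
Total swaps: 5


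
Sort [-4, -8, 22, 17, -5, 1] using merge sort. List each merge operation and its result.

Divide and conquer:
  Merge [-8] + [22] -> [-8, 22]
  Merge [-4] + [-8, 22] -> [-8, -4, 22]
  Merge [-5] + [1] -> [-5, 1]
  Merge [17] + [-5, 1] -> [-5, 1, 17]
  Merge [-8, -4, 22] + [-5, 1, 17] -> [-8, -5, -4, 1, 17, 22]


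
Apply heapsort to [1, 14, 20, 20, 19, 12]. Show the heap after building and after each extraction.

Build heap: [20, 19, 20, 14, 1, 12]
Extract 20: [20, 19, 12, 14, 1, 20]
Extract 20: [19, 14, 12, 1, 20, 20]
Extract 19: [14, 1, 12, 19, 20, 20]
Extract 14: [12, 1, 14, 19, 20, 20]
Extract 12: [1, 12, 14, 19, 20, 20]


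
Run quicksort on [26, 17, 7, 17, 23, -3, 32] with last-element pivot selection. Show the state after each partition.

Partition 1: pivot=32 at index 6 -> [26, 17, 7, 17, 23, -3, 32]
Partition 2: pivot=-3 at index 0 -> [-3, 17, 7, 17, 23, 26, 32]
Partition 3: pivot=26 at index 5 -> [-3, 17, 7, 17, 23, 26, 32]
Partition 4: pivot=23 at index 4 -> [-3, 17, 7, 17, 23, 26, 32]
Partition 5: pivot=17 at index 3 -> [-3, 17, 7, 17, 23, 26, 32]
Partition 6: pivot=7 at index 1 -> [-3, 7, 17, 17, 23, 26, 32]


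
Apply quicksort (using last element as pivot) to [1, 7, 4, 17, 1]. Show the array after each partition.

Partition 1: pivot=1 at index 1 -> [1, 1, 4, 17, 7]
Partition 2: pivot=7 at index 3 -> [1, 1, 4, 7, 17]


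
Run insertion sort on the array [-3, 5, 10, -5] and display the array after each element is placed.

First element -3 is already 'sorted'
Insert 5: shifted 0 elements -> [-3, 5, 10, -5]
Insert 10: shifted 0 elements -> [-3, 5, 10, -5]
Insert -5: shifted 3 elements -> [-5, -3, 5, 10]


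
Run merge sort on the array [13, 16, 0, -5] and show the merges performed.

Divide and conquer:
  Merge [13] + [16] -> [13, 16]
  Merge [0] + [-5] -> [-5, 0]
  Merge [13, 16] + [-5, 0] -> [-5, 0, 13, 16]


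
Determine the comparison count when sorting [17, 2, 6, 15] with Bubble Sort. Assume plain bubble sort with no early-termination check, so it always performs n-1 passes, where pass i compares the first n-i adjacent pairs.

Pass 1: compare adjacent pairs (0,1)..(2,3) = 3 comparison(s), 3 swap(s) -> [2, 6, 15, 17]
Pass 2: compare adjacent pairs (0,1)..(1,2) = 2 comparison(s), 0 swap(s) -> [2, 6, 15, 17]
Pass 3: compare adjacent pairs (0,1)..(0,1) = 1 comparison(s), 0 swap(s) -> [2, 6, 15, 17]
Total comparisons: 3 + 2 + 1 = 6


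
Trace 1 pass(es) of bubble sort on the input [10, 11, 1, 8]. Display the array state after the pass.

After pass 1: [10, 1, 8, 11] (2 swaps)
Total swaps: 2


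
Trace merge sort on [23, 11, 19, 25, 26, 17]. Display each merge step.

Divide and conquer:
  Merge [11] + [19] -> [11, 19]
  Merge [23] + [11, 19] -> [11, 19, 23]
  Merge [26] + [17] -> [17, 26]
  Merge [25] + [17, 26] -> [17, 25, 26]
  Merge [11, 19, 23] + [17, 25, 26] -> [11, 17, 19, 23, 25, 26]


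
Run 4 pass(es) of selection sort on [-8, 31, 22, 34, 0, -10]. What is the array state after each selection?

Pass 1: Select minimum -10 at index 5, swap -> [-10, 31, 22, 34, 0, -8]
Pass 2: Select minimum -8 at index 5, swap -> [-10, -8, 22, 34, 0, 31]
Pass 3: Select minimum 0 at index 4, swap -> [-10, -8, 0, 34, 22, 31]
Pass 4: Select minimum 22 at index 4, swap -> [-10, -8, 0, 22, 34, 31]


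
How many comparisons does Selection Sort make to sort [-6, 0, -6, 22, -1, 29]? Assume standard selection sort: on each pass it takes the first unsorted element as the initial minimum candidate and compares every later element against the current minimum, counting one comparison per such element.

Pass 1: scan indices 1..5 for the minimum = 5 comparison(s); min is -6, place at index 0 -> [-6, 0, -6, 22, -1, 29]
Pass 2: scan indices 2..5 for the minimum = 4 comparison(s); min is -6, place at index 1 -> [-6, -6, 0, 22, -1, 29]
Pass 3: scan indices 3..5 for the minimum = 3 comparison(s); min is -1, place at index 2 -> [-6, -6, -1, 22, 0, 29]
Pass 4: scan indices 4..5 for the minimum = 2 comparison(s); min is 0, place at index 3 -> [-6, -6, -1, 0, 22, 29]
Pass 5: scan indices 5..5 for the minimum = 1 comparison(s); min is 22, place at index 4 -> [-6, -6, -1, 0, 22, 29]
Selection sort always scans the whole unsorted suffix, so the count is (n-1) + (n-2) + ... + 1 = n(n-1)/2 = 6*5/2 = 15 regardless of the input order.
Total comparisons: 5 + 4 + 3 + 2 + 1 = 15


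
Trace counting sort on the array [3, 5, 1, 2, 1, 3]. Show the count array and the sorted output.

Count array: [0, 2, 1, 2, 0, 1]
(count[i] = number of elements equal to i)
Cumulative count: [0, 2, 3, 5, 5, 6]
Sorted: [1, 1, 2, 3, 3, 5]


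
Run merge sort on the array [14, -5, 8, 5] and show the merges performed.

Divide and conquer:
  Merge [14] + [-5] -> [-5, 14]
  Merge [8] + [5] -> [5, 8]
  Merge [-5, 14] + [5, 8] -> [-5, 5, 8, 14]


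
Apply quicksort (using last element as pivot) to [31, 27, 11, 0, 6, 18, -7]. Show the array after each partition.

Partition 1: pivot=-7 at index 0 -> [-7, 27, 11, 0, 6, 18, 31]
Partition 2: pivot=31 at index 6 -> [-7, 27, 11, 0, 6, 18, 31]
Partition 3: pivot=18 at index 4 -> [-7, 11, 0, 6, 18, 27, 31]
Partition 4: pivot=6 at index 2 -> [-7, 0, 6, 11, 18, 27, 31]


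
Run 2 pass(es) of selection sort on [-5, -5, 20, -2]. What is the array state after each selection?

Pass 1: Select minimum -5 at index 0, swap -> [-5, -5, 20, -2]
Pass 2: Select minimum -5 at index 1, swap -> [-5, -5, 20, -2]


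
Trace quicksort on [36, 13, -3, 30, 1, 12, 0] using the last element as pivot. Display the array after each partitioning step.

Partition 1: pivot=0 at index 1 -> [-3, 0, 36, 30, 1, 12, 13]
Partition 2: pivot=13 at index 4 -> [-3, 0, 1, 12, 13, 30, 36]
Partition 3: pivot=12 at index 3 -> [-3, 0, 1, 12, 13, 30, 36]
Partition 4: pivot=36 at index 6 -> [-3, 0, 1, 12, 13, 30, 36]


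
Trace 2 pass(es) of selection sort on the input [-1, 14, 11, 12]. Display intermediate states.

Pass 1: Select minimum -1 at index 0, swap -> [-1, 14, 11, 12]
Pass 2: Select minimum 11 at index 2, swap -> [-1, 11, 14, 12]


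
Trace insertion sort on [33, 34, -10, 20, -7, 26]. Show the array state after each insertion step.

First element 33 is already 'sorted'
Insert 34: shifted 0 elements -> [33, 34, -10, 20, -7, 26]
Insert -10: shifted 2 elements -> [-10, 33, 34, 20, -7, 26]
Insert 20: shifted 2 elements -> [-10, 20, 33, 34, -7, 26]
Insert -7: shifted 3 elements -> [-10, -7, 20, 33, 34, 26]
Insert 26: shifted 2 elements -> [-10, -7, 20, 26, 33, 34]


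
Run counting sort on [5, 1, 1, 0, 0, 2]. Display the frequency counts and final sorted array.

Count array: [2, 2, 1, 0, 0, 1]
(count[i] = number of elements equal to i)
Cumulative count: [2, 4, 5, 5, 5, 6]
Sorted: [0, 0, 1, 1, 2, 5]


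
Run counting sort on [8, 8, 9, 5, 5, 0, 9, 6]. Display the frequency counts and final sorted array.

Count array: [1, 0, 0, 0, 0, 2, 1, 0, 2, 2]
(count[i] = number of elements equal to i)
Cumulative count: [1, 1, 1, 1, 1, 3, 4, 4, 6, 8]
Sorted: [0, 5, 5, 6, 8, 8, 9, 9]


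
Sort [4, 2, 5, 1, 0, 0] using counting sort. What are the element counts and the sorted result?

Count array: [2, 1, 1, 0, 1, 1]
(count[i] = number of elements equal to i)
Cumulative count: [2, 3, 4, 4, 5, 6]
Sorted: [0, 0, 1, 2, 4, 5]


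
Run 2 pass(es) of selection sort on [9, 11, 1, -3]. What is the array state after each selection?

Pass 1: Select minimum -3 at index 3, swap -> [-3, 11, 1, 9]
Pass 2: Select minimum 1 at index 2, swap -> [-3, 1, 11, 9]


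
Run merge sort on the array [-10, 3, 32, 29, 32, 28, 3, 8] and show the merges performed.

Divide and conquer:
  Merge [-10] + [3] -> [-10, 3]
  Merge [32] + [29] -> [29, 32]
  Merge [-10, 3] + [29, 32] -> [-10, 3, 29, 32]
  Merge [32] + [28] -> [28, 32]
  Merge [3] + [8] -> [3, 8]
  Merge [28, 32] + [3, 8] -> [3, 8, 28, 32]
  Merge [-10, 3, 29, 32] + [3, 8, 28, 32] -> [-10, 3, 3, 8, 28, 29, 32, 32]


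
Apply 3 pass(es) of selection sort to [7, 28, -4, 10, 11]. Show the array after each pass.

Pass 1: Select minimum -4 at index 2, swap -> [-4, 28, 7, 10, 11]
Pass 2: Select minimum 7 at index 2, swap -> [-4, 7, 28, 10, 11]
Pass 3: Select minimum 10 at index 3, swap -> [-4, 7, 10, 28, 11]


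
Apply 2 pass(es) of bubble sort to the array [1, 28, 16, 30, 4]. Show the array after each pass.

After pass 1: [1, 16, 28, 4, 30] (2 swaps)
After pass 2: [1, 16, 4, 28, 30] (1 swaps)
Total swaps: 3


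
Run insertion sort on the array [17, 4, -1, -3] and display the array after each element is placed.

First element 17 is already 'sorted'
Insert 4: shifted 1 elements -> [4, 17, -1, -3]
Insert -1: shifted 2 elements -> [-1, 4, 17, -3]
Insert -3: shifted 3 elements -> [-3, -1, 4, 17]


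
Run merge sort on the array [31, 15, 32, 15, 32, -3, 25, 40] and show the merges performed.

Divide and conquer:
  Merge [31] + [15] -> [15, 31]
  Merge [32] + [15] -> [15, 32]
  Merge [15, 31] + [15, 32] -> [15, 15, 31, 32]
  Merge [32] + [-3] -> [-3, 32]
  Merge [25] + [40] -> [25, 40]
  Merge [-3, 32] + [25, 40] -> [-3, 25, 32, 40]
  Merge [15, 15, 31, 32] + [-3, 25, 32, 40] -> [-3, 15, 15, 25, 31, 32, 32, 40]


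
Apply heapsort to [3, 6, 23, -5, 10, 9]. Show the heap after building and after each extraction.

Build heap: [23, 10, 9, -5, 6, 3]
Extract 23: [10, 6, 9, -5, 3, 23]
Extract 10: [9, 6, 3, -5, 10, 23]
Extract 9: [6, -5, 3, 9, 10, 23]
Extract 6: [3, -5, 6, 9, 10, 23]
Extract 3: [-5, 3, 6, 9, 10, 23]


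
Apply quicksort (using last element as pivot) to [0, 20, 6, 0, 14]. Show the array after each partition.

Partition 1: pivot=14 at index 3 -> [0, 6, 0, 14, 20]
Partition 2: pivot=0 at index 1 -> [0, 0, 6, 14, 20]


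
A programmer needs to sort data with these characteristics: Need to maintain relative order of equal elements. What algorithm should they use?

Best choice: Merge sort or Insertion sort
Reason: Both are stable; quicksort and heapsort are not stable


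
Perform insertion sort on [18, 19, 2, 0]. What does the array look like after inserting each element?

First element 18 is already 'sorted'
Insert 19: shifted 0 elements -> [18, 19, 2, 0]
Insert 2: shifted 2 elements -> [2, 18, 19, 0]
Insert 0: shifted 3 elements -> [0, 2, 18, 19]


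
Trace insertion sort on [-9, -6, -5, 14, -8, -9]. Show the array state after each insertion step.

First element -9 is already 'sorted'
Insert -6: shifted 0 elements -> [-9, -6, -5, 14, -8, -9]
Insert -5: shifted 0 elements -> [-9, -6, -5, 14, -8, -9]
Insert 14: shifted 0 elements -> [-9, -6, -5, 14, -8, -9]
Insert -8: shifted 3 elements -> [-9, -8, -6, -5, 14, -9]
Insert -9: shifted 4 elements -> [-9, -9, -8, -6, -5, 14]


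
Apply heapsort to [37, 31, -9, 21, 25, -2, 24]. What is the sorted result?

Build heap: [37, 31, 24, 21, 25, -2, -9]
Extract 37: [31, 25, 24, 21, -9, -2, 37]
Extract 31: [25, 21, 24, -2, -9, 31, 37]
Extract 25: [24, 21, -9, -2, 25, 31, 37]
Extract 24: [21, -2, -9, 24, 25, 31, 37]
Extract 21: [-2, -9, 21, 24, 25, 31, 37]
Extract -2: [-9, -2, 21, 24, 25, 31, 37]


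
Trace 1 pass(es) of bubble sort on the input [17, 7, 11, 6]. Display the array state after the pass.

After pass 1: [7, 11, 6, 17] (3 swaps)
Total swaps: 3


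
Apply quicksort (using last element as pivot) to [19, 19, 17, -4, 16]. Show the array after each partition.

Partition 1: pivot=16 at index 1 -> [-4, 16, 17, 19, 19]
Partition 2: pivot=19 at index 4 -> [-4, 16, 17, 19, 19]
Partition 3: pivot=19 at index 3 -> [-4, 16, 17, 19, 19]


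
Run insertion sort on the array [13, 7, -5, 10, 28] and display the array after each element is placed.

First element 13 is already 'sorted'
Insert 7: shifted 1 elements -> [7, 13, -5, 10, 28]
Insert -5: shifted 2 elements -> [-5, 7, 13, 10, 28]
Insert 10: shifted 1 elements -> [-5, 7, 10, 13, 28]
Insert 28: shifted 0 elements -> [-5, 7, 10, 13, 28]


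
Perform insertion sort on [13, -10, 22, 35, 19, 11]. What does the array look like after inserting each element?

First element 13 is already 'sorted'
Insert -10: shifted 1 elements -> [-10, 13, 22, 35, 19, 11]
Insert 22: shifted 0 elements -> [-10, 13, 22, 35, 19, 11]
Insert 35: shifted 0 elements -> [-10, 13, 22, 35, 19, 11]
Insert 19: shifted 2 elements -> [-10, 13, 19, 22, 35, 11]
Insert 11: shifted 4 elements -> [-10, 11, 13, 19, 22, 35]


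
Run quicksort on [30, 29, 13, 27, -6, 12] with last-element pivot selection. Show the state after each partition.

Partition 1: pivot=12 at index 1 -> [-6, 12, 13, 27, 30, 29]
Partition 2: pivot=29 at index 4 -> [-6, 12, 13, 27, 29, 30]
Partition 3: pivot=27 at index 3 -> [-6, 12, 13, 27, 29, 30]


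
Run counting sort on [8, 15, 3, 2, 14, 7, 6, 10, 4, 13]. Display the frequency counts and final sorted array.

Count array: [0, 0, 1, 1, 1, 0, 1, 1, 1, 0, 1, 0, 0, 1, 1, 1]
(count[i] = number of elements equal to i)
Cumulative count: [0, 0, 1, 2, 3, 3, 4, 5, 6, 6, 7, 7, 7, 8, 9, 10]
Sorted: [2, 3, 4, 6, 7, 8, 10, 13, 14, 15]


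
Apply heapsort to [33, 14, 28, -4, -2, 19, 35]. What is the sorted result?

Build heap: [35, 14, 33, -4, -2, 19, 28]
Extract 35: [33, 14, 28, -4, -2, 19, 35]
Extract 33: [28, 14, 19, -4, -2, 33, 35]
Extract 28: [19, 14, -2, -4, 28, 33, 35]
Extract 19: [14, -4, -2, 19, 28, 33, 35]
Extract 14: [-2, -4, 14, 19, 28, 33, 35]
Extract -2: [-4, -2, 14, 19, 28, 33, 35]


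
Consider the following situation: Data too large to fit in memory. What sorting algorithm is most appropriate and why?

Best choice: External merge sort
Reason: Minimizes disk I/O by sequential reads/writes


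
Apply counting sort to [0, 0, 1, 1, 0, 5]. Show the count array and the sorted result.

Count array: [3, 2, 0, 0, 0, 1]
(count[i] = number of elements equal to i)
Cumulative count: [3, 5, 5, 5, 5, 6]
Sorted: [0, 0, 0, 1, 1, 5]


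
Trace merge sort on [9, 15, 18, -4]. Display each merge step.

Divide and conquer:
  Merge [9] + [15] -> [9, 15]
  Merge [18] + [-4] -> [-4, 18]
  Merge [9, 15] + [-4, 18] -> [-4, 9, 15, 18]


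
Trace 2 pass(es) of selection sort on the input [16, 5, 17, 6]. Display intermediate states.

Pass 1: Select minimum 5 at index 1, swap -> [5, 16, 17, 6]
Pass 2: Select minimum 6 at index 3, swap -> [5, 6, 17, 16]


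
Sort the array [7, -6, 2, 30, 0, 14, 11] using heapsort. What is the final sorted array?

Build heap: [30, 7, 14, -6, 0, 2, 11]
Extract 30: [14, 7, 11, -6, 0, 2, 30]
Extract 14: [11, 7, 2, -6, 0, 14, 30]
Extract 11: [7, 0, 2, -6, 11, 14, 30]
Extract 7: [2, 0, -6, 7, 11, 14, 30]
Extract 2: [0, -6, 2, 7, 11, 14, 30]
Extract 0: [-6, 0, 2, 7, 11, 14, 30]


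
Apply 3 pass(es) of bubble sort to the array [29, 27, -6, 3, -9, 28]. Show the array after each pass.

After pass 1: [27, -6, 3, -9, 28, 29] (5 swaps)
After pass 2: [-6, 3, -9, 27, 28, 29] (3 swaps)
After pass 3: [-6, -9, 3, 27, 28, 29] (1 swaps)
Total swaps: 9


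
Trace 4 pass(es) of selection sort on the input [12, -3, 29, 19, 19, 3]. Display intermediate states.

Pass 1: Select minimum -3 at index 1, swap -> [-3, 12, 29, 19, 19, 3]
Pass 2: Select minimum 3 at index 5, swap -> [-3, 3, 29, 19, 19, 12]
Pass 3: Select minimum 12 at index 5, swap -> [-3, 3, 12, 19, 19, 29]
Pass 4: Select minimum 19 at index 3, swap -> [-3, 3, 12, 19, 19, 29]


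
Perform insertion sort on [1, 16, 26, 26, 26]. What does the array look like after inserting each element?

First element 1 is already 'sorted'
Insert 16: shifted 0 elements -> [1, 16, 26, 26, 26]
Insert 26: shifted 0 elements -> [1, 16, 26, 26, 26]
Insert 26: shifted 0 elements -> [1, 16, 26, 26, 26]
Insert 26: shifted 0 elements -> [1, 16, 26, 26, 26]


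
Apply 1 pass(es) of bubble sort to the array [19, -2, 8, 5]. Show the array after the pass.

After pass 1: [-2, 8, 5, 19] (3 swaps)
Total swaps: 3


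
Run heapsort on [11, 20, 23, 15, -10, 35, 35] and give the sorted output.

Build heap: [35, 20, 35, 15, -10, 23, 11]
Extract 35: [35, 20, 23, 15, -10, 11, 35]
Extract 35: [23, 20, 11, 15, -10, 35, 35]
Extract 23: [20, 15, 11, -10, 23, 35, 35]
Extract 20: [15, -10, 11, 20, 23, 35, 35]
Extract 15: [11, -10, 15, 20, 23, 35, 35]
Extract 11: [-10, 11, 15, 20, 23, 35, 35]


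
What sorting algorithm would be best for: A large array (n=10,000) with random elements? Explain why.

Best choice: Quicksort or Mergesort
Reason: Both have O(n log n) average case; quicksort has lower constant factors


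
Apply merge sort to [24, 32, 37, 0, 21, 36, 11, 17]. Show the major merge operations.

Divide and conquer:
  Merge [24] + [32] -> [24, 32]
  Merge [37] + [0] -> [0, 37]
  Merge [24, 32] + [0, 37] -> [0, 24, 32, 37]
  Merge [21] + [36] -> [21, 36]
  Merge [11] + [17] -> [11, 17]
  Merge [21, 36] + [11, 17] -> [11, 17, 21, 36]
  Merge [0, 24, 32, 37] + [11, 17, 21, 36] -> [0, 11, 17, 21, 24, 32, 36, 37]


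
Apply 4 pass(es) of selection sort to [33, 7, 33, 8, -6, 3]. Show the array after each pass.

Pass 1: Select minimum -6 at index 4, swap -> [-6, 7, 33, 8, 33, 3]
Pass 2: Select minimum 3 at index 5, swap -> [-6, 3, 33, 8, 33, 7]
Pass 3: Select minimum 7 at index 5, swap -> [-6, 3, 7, 8, 33, 33]
Pass 4: Select minimum 8 at index 3, swap -> [-6, 3, 7, 8, 33, 33]


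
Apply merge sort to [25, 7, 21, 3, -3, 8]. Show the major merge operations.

Divide and conquer:
  Merge [7] + [21] -> [7, 21]
  Merge [25] + [7, 21] -> [7, 21, 25]
  Merge [-3] + [8] -> [-3, 8]
  Merge [3] + [-3, 8] -> [-3, 3, 8]
  Merge [7, 21, 25] + [-3, 3, 8] -> [-3, 3, 7, 8, 21, 25]


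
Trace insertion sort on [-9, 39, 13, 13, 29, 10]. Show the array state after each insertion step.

First element -9 is already 'sorted'
Insert 39: shifted 0 elements -> [-9, 39, 13, 13, 29, 10]
Insert 13: shifted 1 elements -> [-9, 13, 39, 13, 29, 10]
Insert 13: shifted 1 elements -> [-9, 13, 13, 39, 29, 10]
Insert 29: shifted 1 elements -> [-9, 13, 13, 29, 39, 10]
Insert 10: shifted 4 elements -> [-9, 10, 13, 13, 29, 39]


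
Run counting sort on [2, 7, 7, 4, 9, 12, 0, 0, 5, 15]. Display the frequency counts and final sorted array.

Count array: [2, 0, 1, 0, 1, 1, 0, 2, 0, 1, 0, 0, 1, 0, 0, 1]
(count[i] = number of elements equal to i)
Cumulative count: [2, 2, 3, 3, 4, 5, 5, 7, 7, 8, 8, 8, 9, 9, 9, 10]
Sorted: [0, 0, 2, 4, 5, 7, 7, 9, 12, 15]


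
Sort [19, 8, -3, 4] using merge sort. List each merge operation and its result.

Divide and conquer:
  Merge [19] + [8] -> [8, 19]
  Merge [-3] + [4] -> [-3, 4]
  Merge [8, 19] + [-3, 4] -> [-3, 4, 8, 19]


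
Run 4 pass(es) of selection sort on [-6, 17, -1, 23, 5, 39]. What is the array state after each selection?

Pass 1: Select minimum -6 at index 0, swap -> [-6, 17, -1, 23, 5, 39]
Pass 2: Select minimum -1 at index 2, swap -> [-6, -1, 17, 23, 5, 39]
Pass 3: Select minimum 5 at index 4, swap -> [-6, -1, 5, 23, 17, 39]
Pass 4: Select minimum 17 at index 4, swap -> [-6, -1, 5, 17, 23, 39]


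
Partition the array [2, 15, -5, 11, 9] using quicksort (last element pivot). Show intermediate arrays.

Partition 1: pivot=9 at index 2 -> [2, -5, 9, 11, 15]
Partition 2: pivot=-5 at index 0 -> [-5, 2, 9, 11, 15]
Partition 3: pivot=15 at index 4 -> [-5, 2, 9, 11, 15]


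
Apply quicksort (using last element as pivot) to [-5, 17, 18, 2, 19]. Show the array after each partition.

Partition 1: pivot=19 at index 4 -> [-5, 17, 18, 2, 19]
Partition 2: pivot=2 at index 1 -> [-5, 2, 18, 17, 19]
Partition 3: pivot=17 at index 2 -> [-5, 2, 17, 18, 19]


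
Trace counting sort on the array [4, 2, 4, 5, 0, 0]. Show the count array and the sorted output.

Count array: [2, 0, 1, 0, 2, 1]
(count[i] = number of elements equal to i)
Cumulative count: [2, 2, 3, 3, 5, 6]
Sorted: [0, 0, 2, 4, 4, 5]


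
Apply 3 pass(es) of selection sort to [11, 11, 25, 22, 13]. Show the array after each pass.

Pass 1: Select minimum 11 at index 0, swap -> [11, 11, 25, 22, 13]
Pass 2: Select minimum 11 at index 1, swap -> [11, 11, 25, 22, 13]
Pass 3: Select minimum 13 at index 4, swap -> [11, 11, 13, 22, 25]


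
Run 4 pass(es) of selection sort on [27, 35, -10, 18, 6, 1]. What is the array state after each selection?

Pass 1: Select minimum -10 at index 2, swap -> [-10, 35, 27, 18, 6, 1]
Pass 2: Select minimum 1 at index 5, swap -> [-10, 1, 27, 18, 6, 35]
Pass 3: Select minimum 6 at index 4, swap -> [-10, 1, 6, 18, 27, 35]
Pass 4: Select minimum 18 at index 3, swap -> [-10, 1, 6, 18, 27, 35]


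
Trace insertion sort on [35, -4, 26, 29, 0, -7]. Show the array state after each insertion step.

First element 35 is already 'sorted'
Insert -4: shifted 1 elements -> [-4, 35, 26, 29, 0, -7]
Insert 26: shifted 1 elements -> [-4, 26, 35, 29, 0, -7]
Insert 29: shifted 1 elements -> [-4, 26, 29, 35, 0, -7]
Insert 0: shifted 3 elements -> [-4, 0, 26, 29, 35, -7]
Insert -7: shifted 5 elements -> [-7, -4, 0, 26, 29, 35]


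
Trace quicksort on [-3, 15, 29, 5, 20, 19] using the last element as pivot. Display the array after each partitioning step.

Partition 1: pivot=19 at index 3 -> [-3, 15, 5, 19, 20, 29]
Partition 2: pivot=5 at index 1 -> [-3, 5, 15, 19, 20, 29]
Partition 3: pivot=29 at index 5 -> [-3, 5, 15, 19, 20, 29]


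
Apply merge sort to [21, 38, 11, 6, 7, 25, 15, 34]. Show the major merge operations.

Divide and conquer:
  Merge [21] + [38] -> [21, 38]
  Merge [11] + [6] -> [6, 11]
  Merge [21, 38] + [6, 11] -> [6, 11, 21, 38]
  Merge [7] + [25] -> [7, 25]
  Merge [15] + [34] -> [15, 34]
  Merge [7, 25] + [15, 34] -> [7, 15, 25, 34]
  Merge [6, 11, 21, 38] + [7, 15, 25, 34] -> [6, 7, 11, 15, 21, 25, 34, 38]


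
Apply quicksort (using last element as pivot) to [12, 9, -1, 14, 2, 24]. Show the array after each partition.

Partition 1: pivot=24 at index 5 -> [12, 9, -1, 14, 2, 24]
Partition 2: pivot=2 at index 1 -> [-1, 2, 12, 14, 9, 24]
Partition 3: pivot=9 at index 2 -> [-1, 2, 9, 14, 12, 24]
Partition 4: pivot=12 at index 3 -> [-1, 2, 9, 12, 14, 24]


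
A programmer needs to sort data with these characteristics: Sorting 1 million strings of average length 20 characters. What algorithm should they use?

Best choice: MSD radix sort or Mergesort
Reason: MSD radix sort is a non-comparison sort that buckets the strings by successive character positions, running in time proportional to the total number of characters examined rather than O(n log n) string comparisons; mergesort is a stable O(n log n)-comparison alternative that works for arbitrary variable-length keys


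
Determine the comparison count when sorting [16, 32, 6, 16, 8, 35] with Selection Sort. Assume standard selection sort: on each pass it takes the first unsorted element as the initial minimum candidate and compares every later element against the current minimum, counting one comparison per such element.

Pass 1: scan indices 1..5 for the minimum = 5 comparison(s); min is 6, place at index 0 -> [6, 32, 16, 16, 8, 35]
Pass 2: scan indices 2..5 for the minimum = 4 comparison(s); min is 8, place at index 1 -> [6, 8, 16, 16, 32, 35]
Pass 3: scan indices 3..5 for the minimum = 3 comparison(s); min is 16, place at index 2 -> [6, 8, 16, 16, 32, 35]
Pass 4: scan indices 4..5 for the minimum = 2 comparison(s); min is 16, place at index 3 -> [6, 8, 16, 16, 32, 35]
Pass 5: scan indices 5..5 for the minimum = 1 comparison(s); min is 32, place at index 4 -> [6, 8, 16, 16, 32, 35]
Selection sort always scans the whole unsorted suffix, so the count is (n-1) + (n-2) + ... + 1 = n(n-1)/2 = 6*5/2 = 15 regardless of the input order.
Total comparisons: 5 + 4 + 3 + 2 + 1 = 15


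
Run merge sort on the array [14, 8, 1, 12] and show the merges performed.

Divide and conquer:
  Merge [14] + [8] -> [8, 14]
  Merge [1] + [12] -> [1, 12]
  Merge [8, 14] + [1, 12] -> [1, 8, 12, 14]


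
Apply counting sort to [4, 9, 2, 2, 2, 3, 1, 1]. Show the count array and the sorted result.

Count array: [0, 2, 3, 1, 1, 0, 0, 0, 0, 1]
(count[i] = number of elements equal to i)
Cumulative count: [0, 2, 5, 6, 7, 7, 7, 7, 7, 8]
Sorted: [1, 1, 2, 2, 2, 3, 4, 9]


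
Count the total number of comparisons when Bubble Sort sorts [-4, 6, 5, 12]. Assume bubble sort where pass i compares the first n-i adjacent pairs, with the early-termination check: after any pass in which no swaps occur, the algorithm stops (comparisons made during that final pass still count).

Pass 1: compare adjacent pairs (0,1)..(2,3) = 3 comparison(s), 1 swap(s) -> [-4, 5, 6, 12]
Pass 2: compare adjacent pairs (0,1)..(1,2) = 2 comparison(s), 0 swap(s) -> [-4, 5, 6, 12]
No swaps in this pass, so bubble sort stops here.
Total comparisons: 3 + 2 = 5


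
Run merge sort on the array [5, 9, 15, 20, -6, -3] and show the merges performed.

Divide and conquer:
  Merge [9] + [15] -> [9, 15]
  Merge [5] + [9, 15] -> [5, 9, 15]
  Merge [-6] + [-3] -> [-6, -3]
  Merge [20] + [-6, -3] -> [-6, -3, 20]
  Merge [5, 9, 15] + [-6, -3, 20] -> [-6, -3, 5, 9, 15, 20]


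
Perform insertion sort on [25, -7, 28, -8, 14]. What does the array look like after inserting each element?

First element 25 is already 'sorted'
Insert -7: shifted 1 elements -> [-7, 25, 28, -8, 14]
Insert 28: shifted 0 elements -> [-7, 25, 28, -8, 14]
Insert -8: shifted 3 elements -> [-8, -7, 25, 28, 14]
Insert 14: shifted 2 elements -> [-8, -7, 14, 25, 28]


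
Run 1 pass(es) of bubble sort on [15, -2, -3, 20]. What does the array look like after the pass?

After pass 1: [-2, -3, 15, 20] (2 swaps)
Total swaps: 2


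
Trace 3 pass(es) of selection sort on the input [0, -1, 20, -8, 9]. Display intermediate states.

Pass 1: Select minimum -8 at index 3, swap -> [-8, -1, 20, 0, 9]
Pass 2: Select minimum -1 at index 1, swap -> [-8, -1, 20, 0, 9]
Pass 3: Select minimum 0 at index 3, swap -> [-8, -1, 0, 20, 9]


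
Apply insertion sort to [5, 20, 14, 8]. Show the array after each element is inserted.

First element 5 is already 'sorted'
Insert 20: shifted 0 elements -> [5, 20, 14, 8]
Insert 14: shifted 1 elements -> [5, 14, 20, 8]
Insert 8: shifted 2 elements -> [5, 8, 14, 20]


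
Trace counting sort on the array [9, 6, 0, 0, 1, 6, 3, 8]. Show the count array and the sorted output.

Count array: [2, 1, 0, 1, 0, 0, 2, 0, 1, 1]
(count[i] = number of elements equal to i)
Cumulative count: [2, 3, 3, 4, 4, 4, 6, 6, 7, 8]
Sorted: [0, 0, 1, 3, 6, 6, 8, 9]


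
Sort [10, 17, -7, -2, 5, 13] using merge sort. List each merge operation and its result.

Divide and conquer:
  Merge [17] + [-7] -> [-7, 17]
  Merge [10] + [-7, 17] -> [-7, 10, 17]
  Merge [5] + [13] -> [5, 13]
  Merge [-2] + [5, 13] -> [-2, 5, 13]
  Merge [-7, 10, 17] + [-2, 5, 13] -> [-7, -2, 5, 10, 13, 17]


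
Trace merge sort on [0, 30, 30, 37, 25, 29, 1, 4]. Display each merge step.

Divide and conquer:
  Merge [0] + [30] -> [0, 30]
  Merge [30] + [37] -> [30, 37]
  Merge [0, 30] + [30, 37] -> [0, 30, 30, 37]
  Merge [25] + [29] -> [25, 29]
  Merge [1] + [4] -> [1, 4]
  Merge [25, 29] + [1, 4] -> [1, 4, 25, 29]
  Merge [0, 30, 30, 37] + [1, 4, 25, 29] -> [0, 1, 4, 25, 29, 30, 30, 37]


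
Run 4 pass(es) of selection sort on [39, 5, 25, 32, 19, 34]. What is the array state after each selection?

Pass 1: Select minimum 5 at index 1, swap -> [5, 39, 25, 32, 19, 34]
Pass 2: Select minimum 19 at index 4, swap -> [5, 19, 25, 32, 39, 34]
Pass 3: Select minimum 25 at index 2, swap -> [5, 19, 25, 32, 39, 34]
Pass 4: Select minimum 32 at index 3, swap -> [5, 19, 25, 32, 39, 34]


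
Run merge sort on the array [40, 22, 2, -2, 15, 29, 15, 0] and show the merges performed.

Divide and conquer:
  Merge [40] + [22] -> [22, 40]
  Merge [2] + [-2] -> [-2, 2]
  Merge [22, 40] + [-2, 2] -> [-2, 2, 22, 40]
  Merge [15] + [29] -> [15, 29]
  Merge [15] + [0] -> [0, 15]
  Merge [15, 29] + [0, 15] -> [0, 15, 15, 29]
  Merge [-2, 2, 22, 40] + [0, 15, 15, 29] -> [-2, 0, 2, 15, 15, 22, 29, 40]
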